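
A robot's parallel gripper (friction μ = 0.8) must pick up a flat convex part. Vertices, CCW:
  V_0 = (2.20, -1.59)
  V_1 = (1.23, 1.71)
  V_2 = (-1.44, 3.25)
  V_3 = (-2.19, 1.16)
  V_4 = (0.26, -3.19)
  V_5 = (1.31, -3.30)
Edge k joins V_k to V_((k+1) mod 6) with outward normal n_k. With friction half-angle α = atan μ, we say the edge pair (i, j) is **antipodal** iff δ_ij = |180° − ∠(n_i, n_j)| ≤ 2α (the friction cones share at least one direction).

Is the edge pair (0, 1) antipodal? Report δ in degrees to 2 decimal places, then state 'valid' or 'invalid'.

δ = 136.36°, invalid

α = atan 0.8 = 38.66°;  2α = 77.32°
edge 0: e_0 = (-0.97, +3.30);  n_0 = (+0.9594, +0.2820)
edge 1: e_1 = (-2.67, +1.54);  n_1 = (+0.4996, +0.8662)
∠(n_0, n_1) = 43.64°
δ = |180° − 43.64°| = 136.36°
136.36° > 2α = 77.32°  →  invalid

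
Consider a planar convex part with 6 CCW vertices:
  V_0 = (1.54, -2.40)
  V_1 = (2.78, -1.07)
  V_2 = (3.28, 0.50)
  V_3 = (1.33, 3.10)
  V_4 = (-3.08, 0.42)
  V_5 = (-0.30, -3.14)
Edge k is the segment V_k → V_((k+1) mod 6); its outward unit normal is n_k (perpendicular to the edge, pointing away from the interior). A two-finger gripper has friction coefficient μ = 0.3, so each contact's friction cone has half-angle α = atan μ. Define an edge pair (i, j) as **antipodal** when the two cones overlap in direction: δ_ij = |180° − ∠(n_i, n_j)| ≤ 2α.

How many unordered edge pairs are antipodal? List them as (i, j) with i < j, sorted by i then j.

count = 3; pairs: (0,3), (2,4), (3,5)

α = atan 0.3 = 16.70°;  2α = 33.40°
n_0 = (+0.7314, -0.6819)
n_1 = (+0.9528, -0.3035)
n_2 = (+0.8000, +0.6000)
n_3 = (-0.5193, +0.8546)
n_4 = (-0.7882, -0.6155)
n_5 = (+0.3731, -0.9278)
  (0,1): δ = 154.67°  ·
  (0,2): δ = 100.14°  ·
  (0,3): δ = 15.72°  ✓
  (0,4): δ = 80.98°  ·
  (0,5): δ = 154.90°  ·
  (1,2): δ = 125.46°  ·
  (1,3): δ = 41.05°  ·
  (1,4): δ = 55.65°  ·
  (1,5): δ = 129.57°  ·
  (2,3): δ = 95.58°  ·
  (2,4): δ = 1.12°  ✓
  (2,5): δ = 75.04°  ·
  (3,4): δ = 83.30°  ·
  (3,5): δ = 9.38°  ✓
  (4,5): δ = 106.08°  ·
antipodal pairs: 3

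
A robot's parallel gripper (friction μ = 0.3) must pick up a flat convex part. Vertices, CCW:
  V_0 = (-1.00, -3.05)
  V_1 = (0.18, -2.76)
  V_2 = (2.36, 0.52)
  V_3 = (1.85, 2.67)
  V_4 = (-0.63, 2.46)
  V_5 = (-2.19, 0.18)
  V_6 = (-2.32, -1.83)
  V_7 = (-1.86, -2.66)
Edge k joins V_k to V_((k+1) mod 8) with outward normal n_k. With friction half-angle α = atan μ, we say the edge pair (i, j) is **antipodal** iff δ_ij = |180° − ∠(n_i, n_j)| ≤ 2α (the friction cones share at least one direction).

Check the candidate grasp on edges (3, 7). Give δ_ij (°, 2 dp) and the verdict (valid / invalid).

α = atan 0.3 = 16.70°;  2α = 33.40°
edge 3: e_3 = (-2.48, -0.21);  n_3 = (-0.0844, +0.9964)
edge 7: e_7 = (+0.86, -0.39);  n_7 = (-0.4130, -0.9107)
∠(n_3, n_7) = 150.77°
δ = |180° − 150.77°| = 29.23°
29.23° ≤ 2α = 33.40°  →  valid

δ = 29.23°, valid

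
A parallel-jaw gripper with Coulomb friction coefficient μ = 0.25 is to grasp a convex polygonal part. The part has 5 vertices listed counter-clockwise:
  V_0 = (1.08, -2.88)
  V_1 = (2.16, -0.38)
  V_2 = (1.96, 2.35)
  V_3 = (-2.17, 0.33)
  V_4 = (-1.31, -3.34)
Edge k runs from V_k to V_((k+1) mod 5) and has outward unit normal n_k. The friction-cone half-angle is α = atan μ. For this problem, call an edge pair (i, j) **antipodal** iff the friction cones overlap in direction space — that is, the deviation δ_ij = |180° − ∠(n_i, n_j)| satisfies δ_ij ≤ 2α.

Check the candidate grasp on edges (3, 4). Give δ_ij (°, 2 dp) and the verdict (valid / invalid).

α = atan 0.25 = 14.04°;  2α = 28.07°
edge 3: e_3 = (+0.86, -3.67);  n_3 = (-0.9736, -0.2282)
edge 4: e_4 = (+2.39, +0.46);  n_4 = (+0.1890, -0.9820)
∠(n_3, n_4) = 87.71°
δ = |180° − 87.71°| = 92.29°
92.29° > 2α = 28.07°  →  invalid

δ = 92.29°, invalid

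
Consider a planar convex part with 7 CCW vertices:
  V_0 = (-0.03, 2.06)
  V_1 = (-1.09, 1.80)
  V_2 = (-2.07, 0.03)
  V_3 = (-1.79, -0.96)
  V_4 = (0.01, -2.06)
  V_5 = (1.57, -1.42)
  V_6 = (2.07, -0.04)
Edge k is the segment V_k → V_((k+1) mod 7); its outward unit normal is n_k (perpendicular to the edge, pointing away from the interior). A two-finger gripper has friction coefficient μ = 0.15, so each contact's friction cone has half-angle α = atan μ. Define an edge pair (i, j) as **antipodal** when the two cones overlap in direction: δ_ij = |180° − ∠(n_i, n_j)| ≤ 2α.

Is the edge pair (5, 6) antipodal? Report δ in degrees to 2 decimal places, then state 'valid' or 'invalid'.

α = atan 0.15 = 8.53°;  2α = 17.06°
edge 5: e_5 = (+0.50, +1.38);  n_5 = (+0.9402, -0.3406)
edge 6: e_6 = (-2.10, +2.10);  n_6 = (+0.7071, +0.7071)
∠(n_5, n_6) = 64.92°
δ = |180° − 64.92°| = 115.08°
115.08° > 2α = 17.06°  →  invalid

δ = 115.08°, invalid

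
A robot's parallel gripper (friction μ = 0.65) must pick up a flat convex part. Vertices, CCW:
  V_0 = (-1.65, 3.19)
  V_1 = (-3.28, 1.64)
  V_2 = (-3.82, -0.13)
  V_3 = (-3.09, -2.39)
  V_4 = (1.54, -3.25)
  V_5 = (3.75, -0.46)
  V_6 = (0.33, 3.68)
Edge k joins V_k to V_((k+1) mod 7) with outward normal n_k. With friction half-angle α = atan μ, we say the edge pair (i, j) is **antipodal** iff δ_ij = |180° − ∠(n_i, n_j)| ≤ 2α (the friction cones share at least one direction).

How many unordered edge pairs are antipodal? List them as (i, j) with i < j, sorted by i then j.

count = 9; pairs: (0,3), (0,4), (1,4), (1,5), (2,4), (2,5), (3,5), (3,6), (4,6)

α = atan 0.65 = 33.02°;  2α = 66.05°
n_0 = (-0.6891, +0.7247)
n_1 = (-0.9565, +0.2918)
n_2 = (-0.9516, -0.3074)
n_3 = (-0.1826, -0.9832)
n_4 = (+0.7839, -0.6209)
n_5 = (+0.7710, +0.6369)
n_6 = (-0.2402, +0.9707)
  (0,1): δ = 150.53°  ·
  (0,2): δ = 115.66°  ·
  (0,3): δ = 54.08°  ✓
  (0,4): δ = 8.06°  ✓
  (0,5): δ = 86.00°  ·
  (0,6): δ = 150.34°  ·
  (1,2): δ = 145.13°  ·
  (1,3): δ = 83.56°  ·
  (1,4): δ = 21.42°  ✓
  (1,5): δ = 56.53°  ✓
  (1,6): δ = 120.87°  ·
  (2,3): δ = 118.42°  ·
  (2,4): δ = 56.28°  ✓
  (2,5): δ = 21.66°  ✓
  (2,6): δ = 86.00°  ·
  (3,4): δ = 117.86°  ·
  (3,5): δ = 39.92°  ✓
  (3,6): δ = 24.42°  ✓
  (4,5): δ = 102.06°  ·
  (4,6): δ = 37.72°  ✓
  (5,6): δ = 115.66°  ·
antipodal pairs: 9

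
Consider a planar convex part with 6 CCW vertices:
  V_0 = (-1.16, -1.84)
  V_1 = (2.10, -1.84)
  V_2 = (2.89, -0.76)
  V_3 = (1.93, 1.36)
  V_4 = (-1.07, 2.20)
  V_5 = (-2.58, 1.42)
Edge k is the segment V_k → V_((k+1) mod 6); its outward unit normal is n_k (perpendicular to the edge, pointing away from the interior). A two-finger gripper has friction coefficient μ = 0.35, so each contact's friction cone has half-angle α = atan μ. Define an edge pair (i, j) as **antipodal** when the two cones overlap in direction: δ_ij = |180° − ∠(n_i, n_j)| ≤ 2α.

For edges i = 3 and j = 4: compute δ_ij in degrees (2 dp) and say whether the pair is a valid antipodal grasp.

δ = 137.04°, invalid

α = atan 0.35 = 19.29°;  2α = 38.58°
edge 3: e_3 = (-3.00, +0.84);  n_3 = (+0.2696, +0.9630)
edge 4: e_4 = (-1.51, -0.78);  n_4 = (-0.4589, +0.8885)
∠(n_3, n_4) = 42.96°
δ = |180° − 42.96°| = 137.04°
137.04° > 2α = 38.58°  →  invalid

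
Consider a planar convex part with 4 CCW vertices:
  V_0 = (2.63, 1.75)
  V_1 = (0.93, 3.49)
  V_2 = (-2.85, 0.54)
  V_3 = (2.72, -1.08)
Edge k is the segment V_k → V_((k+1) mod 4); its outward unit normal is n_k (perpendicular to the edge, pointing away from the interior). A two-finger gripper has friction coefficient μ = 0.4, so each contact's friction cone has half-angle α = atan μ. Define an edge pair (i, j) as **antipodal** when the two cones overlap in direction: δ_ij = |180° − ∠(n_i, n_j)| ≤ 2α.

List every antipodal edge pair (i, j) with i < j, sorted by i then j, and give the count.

count = 1; pairs: (0,2)

α = atan 0.4 = 21.80°;  2α = 43.60°
n_0 = (+0.7153, +0.6988)
n_1 = (-0.6152, +0.7883)
n_2 = (-0.2793, -0.9602)
n_3 = (+0.9995, +0.0318)
  (0,1): δ = 96.36°  ·
  (0,2): δ = 29.45°  ✓
  (0,3): δ = 137.49°  ·
  (1,2): δ = 54.19°  ·
  (1,3): δ = 53.85°  ·
  (2,3): δ = 71.96°  ·
antipodal pairs: 1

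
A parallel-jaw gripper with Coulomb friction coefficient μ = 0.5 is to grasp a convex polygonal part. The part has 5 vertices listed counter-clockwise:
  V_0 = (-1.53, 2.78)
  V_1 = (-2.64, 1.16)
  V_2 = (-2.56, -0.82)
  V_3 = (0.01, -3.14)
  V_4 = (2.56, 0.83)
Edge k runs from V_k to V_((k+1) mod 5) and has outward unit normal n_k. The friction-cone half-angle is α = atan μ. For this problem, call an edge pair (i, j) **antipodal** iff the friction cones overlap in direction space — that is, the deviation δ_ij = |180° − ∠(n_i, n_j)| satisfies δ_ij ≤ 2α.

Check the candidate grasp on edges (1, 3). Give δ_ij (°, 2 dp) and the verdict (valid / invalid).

δ = 35.03°, valid

α = atan 0.5 = 26.57°;  2α = 53.13°
edge 1: e_1 = (+0.08, -1.98);  n_1 = (-0.9992, -0.0404)
edge 3: e_3 = (+2.55, +3.97);  n_3 = (+0.8414, -0.5404)
∠(n_1, n_3) = 144.97°
δ = |180° − 144.97°| = 35.03°
35.03° ≤ 2α = 53.13°  →  valid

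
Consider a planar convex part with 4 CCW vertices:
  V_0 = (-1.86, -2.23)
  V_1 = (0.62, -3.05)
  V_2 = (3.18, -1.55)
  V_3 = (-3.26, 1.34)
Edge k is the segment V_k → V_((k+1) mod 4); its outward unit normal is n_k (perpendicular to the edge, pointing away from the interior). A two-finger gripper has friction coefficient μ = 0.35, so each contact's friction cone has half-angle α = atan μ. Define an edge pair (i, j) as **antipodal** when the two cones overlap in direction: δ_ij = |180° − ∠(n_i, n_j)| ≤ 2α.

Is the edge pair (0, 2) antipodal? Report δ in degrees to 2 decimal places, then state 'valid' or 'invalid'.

δ = 5.87°, valid

α = atan 0.35 = 19.29°;  2α = 38.58°
edge 0: e_0 = (+2.48, -0.82);  n_0 = (-0.3139, -0.9494)
edge 2: e_2 = (-6.44, +2.89);  n_2 = (+0.4094, +0.9123)
∠(n_0, n_2) = 174.13°
δ = |180° − 174.13°| = 5.87°
5.87° ≤ 2α = 38.58°  →  valid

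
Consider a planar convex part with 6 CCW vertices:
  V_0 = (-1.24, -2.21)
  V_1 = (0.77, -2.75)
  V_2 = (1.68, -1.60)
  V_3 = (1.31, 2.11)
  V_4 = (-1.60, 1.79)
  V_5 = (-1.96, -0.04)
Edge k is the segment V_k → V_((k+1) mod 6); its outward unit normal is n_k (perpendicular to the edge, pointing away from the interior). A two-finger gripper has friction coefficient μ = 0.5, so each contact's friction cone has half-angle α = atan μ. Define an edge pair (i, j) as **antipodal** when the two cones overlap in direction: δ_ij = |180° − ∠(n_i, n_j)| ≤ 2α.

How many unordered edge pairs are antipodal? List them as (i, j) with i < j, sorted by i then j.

α = atan 0.5 = 26.57°;  2α = 53.13°
n_0 = (-0.2595, -0.9658)
n_1 = (+0.7842, -0.6205)
n_2 = (+0.9951, +0.0992)
n_3 = (-0.1093, +0.9940)
n_4 = (-0.9812, +0.1930)
n_5 = (-0.9491, -0.3149)
  (0,1): δ = 113.32°  ·
  (0,2): δ = 69.27°  ·
  (0,3): δ = 21.31°  ✓
  (0,4): δ = 93.91°  ·
  (0,5): δ = 123.39°  ·
  (1,2): δ = 135.95°  ·
  (1,3): δ = 45.37°  ✓
  (1,4): δ = 27.23°  ✓
  (1,5): δ = 56.71°  ·
  (2,3): δ = 89.42°  ·
  (2,4): δ = 16.82°  ✓
  (2,5): δ = 12.66°  ✓
  (3,4): δ = 107.40°  ·
  (3,5): δ = 77.92°  ·
  (4,5): δ = 150.52°  ·
antipodal pairs: 5

count = 5; pairs: (0,3), (1,3), (1,4), (2,4), (2,5)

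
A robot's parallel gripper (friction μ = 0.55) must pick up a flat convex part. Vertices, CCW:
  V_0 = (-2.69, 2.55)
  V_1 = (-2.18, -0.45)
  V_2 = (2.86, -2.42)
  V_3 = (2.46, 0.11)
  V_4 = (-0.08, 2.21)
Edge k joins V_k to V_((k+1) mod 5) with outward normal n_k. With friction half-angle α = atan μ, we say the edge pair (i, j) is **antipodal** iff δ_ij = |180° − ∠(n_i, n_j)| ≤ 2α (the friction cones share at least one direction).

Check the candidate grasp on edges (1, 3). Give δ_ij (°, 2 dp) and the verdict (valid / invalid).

δ = 18.23°, valid

α = atan 0.55 = 28.81°;  2α = 57.62°
edge 1: e_1 = (+5.04, -1.97);  n_1 = (-0.3641, -0.9314)
edge 3: e_3 = (-2.54, +2.10);  n_3 = (+0.6372, +0.7707)
∠(n_1, n_3) = 161.77°
δ = |180° − 161.77°| = 18.23°
18.23° ≤ 2α = 57.62°  →  valid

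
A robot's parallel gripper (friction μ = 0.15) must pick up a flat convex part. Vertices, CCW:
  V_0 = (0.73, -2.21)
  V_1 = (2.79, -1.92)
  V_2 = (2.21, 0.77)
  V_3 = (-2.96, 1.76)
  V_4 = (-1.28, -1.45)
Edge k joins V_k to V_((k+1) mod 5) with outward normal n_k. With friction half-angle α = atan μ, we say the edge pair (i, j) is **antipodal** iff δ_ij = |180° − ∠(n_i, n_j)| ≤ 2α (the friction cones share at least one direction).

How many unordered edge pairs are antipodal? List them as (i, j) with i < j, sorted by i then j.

α = atan 0.15 = 8.53°;  2α = 17.06°
n_0 = (+0.1394, -0.9902)
n_1 = (+0.9775, +0.2108)
n_2 = (+0.1881, +0.9822)
n_3 = (-0.8860, -0.4637)
n_4 = (-0.3537, -0.9354)
  (0,1): δ = 85.85°  ·
  (0,2): δ = 18.85°  ·
  (0,3): δ = 109.61°  ·
  (0,4): δ = 151.27°  ·
  (1,2): δ = 113.01°  ·
  (1,3): δ = 15.46°  ✓
  (1,4): δ = 57.12°  ·
  (2,3): δ = 51.53°  ·
  (2,4): δ = 9.87°  ✓
  (3,4): δ = 138.34°  ·
antipodal pairs: 2

count = 2; pairs: (1,3), (2,4)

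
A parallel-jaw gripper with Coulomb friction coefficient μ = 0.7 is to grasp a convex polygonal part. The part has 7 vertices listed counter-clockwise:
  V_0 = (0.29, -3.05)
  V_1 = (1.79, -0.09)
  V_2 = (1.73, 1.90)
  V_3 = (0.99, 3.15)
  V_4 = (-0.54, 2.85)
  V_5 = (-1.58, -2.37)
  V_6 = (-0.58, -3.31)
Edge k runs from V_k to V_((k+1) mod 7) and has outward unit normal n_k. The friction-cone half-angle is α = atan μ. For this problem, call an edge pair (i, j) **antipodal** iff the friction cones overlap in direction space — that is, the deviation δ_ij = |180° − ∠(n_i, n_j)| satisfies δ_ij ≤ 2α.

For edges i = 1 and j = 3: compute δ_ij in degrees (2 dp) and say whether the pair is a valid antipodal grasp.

δ = 80.63°, invalid

α = atan 0.7 = 34.99°;  2α = 69.98°
edge 1: e_1 = (-0.06, +1.99);  n_1 = (+0.9995, +0.0301)
edge 3: e_3 = (-1.53, -0.30);  n_3 = (-0.1924, +0.9813)
∠(n_1, n_3) = 99.37°
δ = |180° − 99.37°| = 80.63°
80.63° > 2α = 69.98°  →  invalid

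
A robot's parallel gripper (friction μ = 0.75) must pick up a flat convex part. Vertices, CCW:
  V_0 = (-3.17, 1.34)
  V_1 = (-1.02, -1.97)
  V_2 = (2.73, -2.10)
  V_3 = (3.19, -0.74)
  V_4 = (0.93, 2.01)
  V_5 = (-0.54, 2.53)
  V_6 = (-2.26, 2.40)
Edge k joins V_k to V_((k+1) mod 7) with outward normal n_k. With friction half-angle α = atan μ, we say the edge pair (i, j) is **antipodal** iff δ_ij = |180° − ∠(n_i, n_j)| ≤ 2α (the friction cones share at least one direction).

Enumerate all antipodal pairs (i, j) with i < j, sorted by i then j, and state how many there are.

α = atan 0.75 = 36.87°;  2α = 73.74°
n_0 = (-0.8386, -0.5447)
n_1 = (-0.0346, -0.9994)
n_2 = (+0.9473, -0.3204)
n_3 = (+0.7726, +0.6349)
n_4 = (+0.3335, +0.9428)
n_5 = (-0.0754, +0.9972)
n_6 = (-0.7588, +0.6514)
  (0,1): δ = 124.99°  ·
  (0,2): δ = 51.69°  ✓
  (0,3): δ = 6.41°  ✓
  (0,4): δ = 37.51°  ✓
  (0,5): δ = 61.32°  ✓
  (0,6): δ = 106.35°  ·
  (1,2): δ = 106.70°  ·
  (1,3): δ = 48.60°  ✓
  (1,4): δ = 17.50°  ✓
  (1,5): δ = 6.31°  ✓
  (1,6): δ = 51.34°  ✓
  (2,3): δ = 121.90°  ·
  (2,4): δ = 90.79°  ·
  (2,5): δ = 66.99°  ✓
  (2,6): δ = 21.96°  ✓
  (3,4): δ = 148.89°  ·
  (3,5): δ = 125.09°  ·
  (3,6): δ = 80.06°  ·
  (4,5): δ = 156.20°  ·
  (4,6): δ = 111.16°  ·
  (5,6): δ = 134.97°  ·
antipodal pairs: 10

count = 10; pairs: (0,2), (0,3), (0,4), (0,5), (1,3), (1,4), (1,5), (1,6), (2,5), (2,6)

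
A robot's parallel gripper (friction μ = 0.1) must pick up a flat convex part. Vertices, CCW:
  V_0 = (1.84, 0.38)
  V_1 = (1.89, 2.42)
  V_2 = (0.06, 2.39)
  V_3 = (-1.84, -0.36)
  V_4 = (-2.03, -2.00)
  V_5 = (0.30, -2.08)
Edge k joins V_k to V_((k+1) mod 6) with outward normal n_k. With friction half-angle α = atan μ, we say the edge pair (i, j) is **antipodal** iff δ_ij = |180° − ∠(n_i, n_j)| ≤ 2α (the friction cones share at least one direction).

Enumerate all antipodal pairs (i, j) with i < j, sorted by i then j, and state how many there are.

α = atan 0.1 = 5.71°;  2α = 11.42°
n_0 = (+0.9997, -0.0245)
n_1 = (-0.0164, +0.9999)
n_2 = (-0.8227, +0.5684)
n_3 = (-0.9934, +0.1151)
n_4 = (-0.0343, -0.9994)
n_5 = (+0.8476, -0.5306)
  (0,1): δ = 87.66°  ·
  (0,2): δ = 33.24°  ·
  (0,3): δ = 5.20°  ✓
  (0,4): δ = 89.44°  ·
  (0,5): δ = 149.36°  ·
  (1,2): δ = 125.58°  ·
  (1,3): δ = 97.55°  ·
  (1,4): δ = 2.91°  ✓
  (1,5): δ = 57.01°  ·
  (2,3): δ = 151.97°  ·
  (2,4): δ = 57.33°  ·
  (2,5): δ = 2.59°  ✓
  (3,4): δ = 85.36°  ·
  (3,5): δ = 25.44°  ·
  (4,5): δ = 120.08°  ·
antipodal pairs: 3

count = 3; pairs: (0,3), (1,4), (2,5)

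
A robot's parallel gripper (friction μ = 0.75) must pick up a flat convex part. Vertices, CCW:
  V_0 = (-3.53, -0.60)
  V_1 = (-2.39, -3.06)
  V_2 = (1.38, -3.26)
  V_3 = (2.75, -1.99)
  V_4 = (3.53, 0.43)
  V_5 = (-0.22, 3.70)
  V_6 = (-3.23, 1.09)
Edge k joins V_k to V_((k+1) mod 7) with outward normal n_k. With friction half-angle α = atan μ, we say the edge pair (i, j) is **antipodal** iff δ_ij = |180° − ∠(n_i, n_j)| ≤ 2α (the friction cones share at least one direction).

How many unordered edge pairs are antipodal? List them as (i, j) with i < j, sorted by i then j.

count = 10; pairs: (0,2), (0,3), (0,4), (1,4), (1,5), (2,5), (2,6), (3,5), (3,6), (4,6)

α = atan 0.75 = 36.87°;  2α = 73.74°
n_0 = (-0.9073, -0.4205)
n_1 = (-0.0530, -0.9986)
n_2 = (+0.6798, -0.7334)
n_3 = (+0.9518, -0.3068)
n_4 = (+0.6572, +0.7537)
n_5 = (-0.6551, +0.7555)
n_6 = (-0.9846, +0.1748)
  (0,1): δ = 117.90°  ·
  (0,2): δ = 72.03°  ✓
  (0,3): δ = 42.73°  ✓
  (0,4): δ = 24.05°  ✓
  (0,5): δ = 106.07°  ·
  (0,6): δ = 145.07°  ·
  (1,2): δ = 134.13°  ·
  (1,3): δ = 104.83°  ·
  (1,4): δ = 38.05°  ✓
  (1,5): δ = 43.97°  ✓
  (1,6): δ = 82.97°  ·
  (2,3): δ = 150.70°  ·
  (2,4): δ = 83.92°  ·
  (2,5): δ = 1.90°  ✓
  (2,6): δ = 37.10°  ✓
  (3,4): δ = 113.22°  ·
  (3,5): δ = 31.21°  ✓
  (3,6): δ = 7.80°  ✓
  (4,5): δ = 97.98°  ·
  (4,6): δ = 58.98°  ✓
  (5,6): δ = 140.99°  ·
antipodal pairs: 10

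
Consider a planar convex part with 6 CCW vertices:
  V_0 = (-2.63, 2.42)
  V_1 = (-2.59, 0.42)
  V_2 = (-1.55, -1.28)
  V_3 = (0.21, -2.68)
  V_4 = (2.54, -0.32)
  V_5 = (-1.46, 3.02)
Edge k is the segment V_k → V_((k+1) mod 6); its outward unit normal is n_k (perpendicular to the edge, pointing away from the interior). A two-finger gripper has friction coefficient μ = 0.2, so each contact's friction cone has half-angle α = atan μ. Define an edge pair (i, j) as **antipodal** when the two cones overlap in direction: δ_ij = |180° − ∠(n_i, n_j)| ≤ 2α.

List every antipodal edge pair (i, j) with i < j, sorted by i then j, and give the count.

α = atan 0.2 = 11.31°;  2α = 22.62°
n_0 = (-0.9998, -0.0200)
n_1 = (-0.8530, -0.5219)
n_2 = (-0.6225, -0.7826)
n_3 = (+0.7116, -0.7026)
n_4 = (+0.6409, +0.7676)
n_5 = (-0.4563, +0.8898)
  (0,1): δ = 149.69°  ·
  (0,2): δ = 129.65°  ·
  (0,3): δ = 45.78°  ·
  (0,4): δ = 48.99°  ·
  (0,5): δ = 116.00°  ·
  (1,2): δ = 159.96°  ·
  (1,3): δ = 76.09°  ·
  (1,4): δ = 18.68°  ✓
  (1,5): δ = 85.69°  ·
  (2,3): δ = 96.13°  ·
  (2,4): δ = 1.36°  ✓
  (2,5): δ = 65.65°  ·
  (3,4): δ = 85.23°  ·
  (3,5): δ = 18.22°  ✓
  (4,5): δ = 112.99°  ·
antipodal pairs: 3

count = 3; pairs: (1,4), (2,4), (3,5)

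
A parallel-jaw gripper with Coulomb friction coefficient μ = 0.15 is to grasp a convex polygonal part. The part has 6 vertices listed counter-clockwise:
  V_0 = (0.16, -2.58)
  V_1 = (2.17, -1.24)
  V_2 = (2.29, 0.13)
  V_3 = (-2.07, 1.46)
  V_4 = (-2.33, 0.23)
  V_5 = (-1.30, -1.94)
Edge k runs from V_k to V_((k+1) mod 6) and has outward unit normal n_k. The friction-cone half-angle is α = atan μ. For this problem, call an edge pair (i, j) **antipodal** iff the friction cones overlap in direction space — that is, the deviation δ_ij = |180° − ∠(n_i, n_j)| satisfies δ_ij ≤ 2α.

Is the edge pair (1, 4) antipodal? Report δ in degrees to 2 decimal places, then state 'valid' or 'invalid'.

δ = 30.40°, invalid

α = atan 0.15 = 8.53°;  2α = 17.06°
edge 1: e_1 = (+0.12, +1.37);  n_1 = (+0.9962, -0.0873)
edge 4: e_4 = (+1.03, -2.17);  n_4 = (-0.9034, -0.4288)
∠(n_1, n_4) = 149.60°
δ = |180° − 149.60°| = 30.40°
30.40° > 2α = 17.06°  →  invalid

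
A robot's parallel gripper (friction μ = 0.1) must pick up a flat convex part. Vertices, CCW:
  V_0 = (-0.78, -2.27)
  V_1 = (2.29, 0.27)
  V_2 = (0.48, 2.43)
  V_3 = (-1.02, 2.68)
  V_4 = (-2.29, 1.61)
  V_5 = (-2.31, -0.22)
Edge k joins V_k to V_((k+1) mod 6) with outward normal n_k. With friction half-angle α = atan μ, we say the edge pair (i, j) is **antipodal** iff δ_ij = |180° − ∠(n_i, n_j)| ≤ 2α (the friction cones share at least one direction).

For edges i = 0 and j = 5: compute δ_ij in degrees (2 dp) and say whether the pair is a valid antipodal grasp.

α = atan 0.1 = 5.71°;  2α = 11.42°
edge 0: e_0 = (+3.07, +2.54);  n_0 = (+0.6375, -0.7705)
edge 5: e_5 = (+1.53, -2.05);  n_5 = (-0.8014, -0.5981)
∠(n_0, n_5) = 92.87°
δ = |180° − 92.87°| = 87.13°
87.13° > 2α = 11.42°  →  invalid

δ = 87.13°, invalid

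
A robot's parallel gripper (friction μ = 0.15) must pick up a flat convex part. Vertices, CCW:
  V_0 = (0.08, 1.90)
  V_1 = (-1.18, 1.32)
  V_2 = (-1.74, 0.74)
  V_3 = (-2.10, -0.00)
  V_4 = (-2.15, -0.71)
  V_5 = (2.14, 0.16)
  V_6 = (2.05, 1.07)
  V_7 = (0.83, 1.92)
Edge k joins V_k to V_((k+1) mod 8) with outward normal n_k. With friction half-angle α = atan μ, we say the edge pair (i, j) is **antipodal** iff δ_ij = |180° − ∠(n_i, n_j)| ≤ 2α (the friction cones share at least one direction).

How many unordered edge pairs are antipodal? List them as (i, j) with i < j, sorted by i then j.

α = atan 0.15 = 8.53°;  2α = 17.06°
n_0 = (-0.4181, +0.9084)
n_1 = (-0.7194, +0.6946)
n_2 = (-0.8992, +0.4375)
n_3 = (-0.9975, +0.0702)
n_4 = (+0.1988, -0.9800)
n_5 = (+0.9951, +0.0984)
n_6 = (+0.5717, +0.8205)
n_7 = (-0.0267, +0.9996)
  (0,1): δ = 158.71°  ·
  (0,2): δ = 140.66°  ·
  (0,3): δ = 118.75°  ·
  (0,4): δ = 13.25°  ✓
  (0,5): δ = 70.93°  ·
  (0,6): δ = 120.42°  ·
  (0,7): δ = 156.81°  ·
  (1,2): δ = 161.95°  ·
  (1,3): δ = 140.03°  ·
  (1,4): δ = 34.54°  ·
  (1,5): δ = 49.64°  ·
  (1,6): δ = 99.13°  ·
  (1,7): δ = 135.52°  ·
  (2,3): δ = 158.09°  ·
  (2,4): δ = 52.59°  ·
  (2,5): δ = 31.59°  ·
  (2,6): δ = 81.08°  ·
  (2,7): δ = 117.47°  ·
  (3,4): δ = 74.51°  ·
  (3,5): δ = 9.68°  ✓
  (3,6): δ = 59.16°  ·
  (3,7): δ = 95.56°  ·
  (4,5): δ = 95.82°  ·
  (4,6): δ = 46.33°  ·
  (4,7): δ = 9.94°  ✓
  (5,6): δ = 130.51°  ·
  (5,7): δ = 94.12°  ·
  (6,7): δ = 143.61°  ·
antipodal pairs: 3

count = 3; pairs: (0,4), (3,5), (4,7)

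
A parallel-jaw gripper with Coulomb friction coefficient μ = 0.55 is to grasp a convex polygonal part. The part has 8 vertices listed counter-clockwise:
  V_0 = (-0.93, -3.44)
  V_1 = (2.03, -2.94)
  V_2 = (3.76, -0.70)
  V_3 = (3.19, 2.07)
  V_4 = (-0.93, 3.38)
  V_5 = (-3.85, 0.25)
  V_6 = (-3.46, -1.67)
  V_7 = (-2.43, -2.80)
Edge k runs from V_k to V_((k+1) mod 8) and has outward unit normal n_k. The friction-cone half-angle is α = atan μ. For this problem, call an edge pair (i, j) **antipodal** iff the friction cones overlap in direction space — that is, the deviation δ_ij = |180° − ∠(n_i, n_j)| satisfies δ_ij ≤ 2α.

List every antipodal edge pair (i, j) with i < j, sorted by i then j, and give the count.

count = 10; pairs: (0,3), (0,4), (1,4), (1,5), (2,4), (2,5), (2,6), (2,7), (3,6), (3,7)

α = atan 0.55 = 28.81°;  2α = 57.62°
n_0 = (+0.1666, -0.9860)
n_1 = (+0.7914, -0.6112)
n_2 = (+0.9795, +0.2016)
n_3 = (+0.3030, +0.9530)
n_4 = (-0.7312, +0.6822)
n_5 = (-0.9800, -0.1991)
n_6 = (-0.7391, -0.6736)
n_7 = (-0.3924, -0.9198)
  (0,1): δ = 137.27°  ·
  (0,2): δ = 87.96°  ·
  (0,3): δ = 27.23°  ✓
  (0,4): δ = 37.40°  ✓
  (0,5): δ = 91.89°  ·
  (0,6): δ = 122.76°  ·
  (0,7): δ = 147.31°  ·
  (1,2): δ = 130.69°  ·
  (1,3): δ = 69.96°  ·
  (1,4): δ = 5.33°  ✓
  (1,5): δ = 49.16°  ✓
  (1,6): δ = 80.03°  ·
  (1,7): δ = 104.57°  ·
  (2,3): δ = 119.27°  ·
  (2,4): δ = 54.64°  ✓
  (2,5): δ = 0.15°  ✓
  (2,6): δ = 30.72°  ✓
  (2,7): δ = 55.27°  ✓
  (3,4): δ = 115.37°  ·
  (3,5): δ = 60.88°  ·
  (3,6): δ = 30.01°  ✓
  (3,7): δ = 5.47°  ✓
  (4,5): δ = 125.51°  ·
  (4,6): δ = 94.64°  ·
  (4,7): δ = 70.09°  ·
  (5,6): δ = 149.13°  ·
  (5,7): δ = 124.59°  ·
  (6,7): δ = 155.46°  ·
antipodal pairs: 10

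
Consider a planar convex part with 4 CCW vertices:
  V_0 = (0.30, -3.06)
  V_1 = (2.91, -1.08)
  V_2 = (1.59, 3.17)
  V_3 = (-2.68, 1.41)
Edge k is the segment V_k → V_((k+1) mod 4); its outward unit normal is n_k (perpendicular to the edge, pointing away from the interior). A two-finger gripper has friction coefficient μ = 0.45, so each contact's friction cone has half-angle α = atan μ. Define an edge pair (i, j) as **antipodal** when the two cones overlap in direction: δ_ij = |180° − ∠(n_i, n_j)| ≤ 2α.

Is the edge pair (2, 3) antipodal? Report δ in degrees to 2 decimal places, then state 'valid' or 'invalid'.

α = atan 0.45 = 24.23°;  2α = 48.46°
edge 2: e_2 = (-4.27, -1.76);  n_2 = (-0.3811, +0.9245)
edge 3: e_3 = (+2.98, -4.47);  n_3 = (-0.8321, -0.5547)
∠(n_2, n_3) = 101.29°
δ = |180° − 101.29°| = 78.71°
78.71° > 2α = 48.46°  →  invalid

δ = 78.71°, invalid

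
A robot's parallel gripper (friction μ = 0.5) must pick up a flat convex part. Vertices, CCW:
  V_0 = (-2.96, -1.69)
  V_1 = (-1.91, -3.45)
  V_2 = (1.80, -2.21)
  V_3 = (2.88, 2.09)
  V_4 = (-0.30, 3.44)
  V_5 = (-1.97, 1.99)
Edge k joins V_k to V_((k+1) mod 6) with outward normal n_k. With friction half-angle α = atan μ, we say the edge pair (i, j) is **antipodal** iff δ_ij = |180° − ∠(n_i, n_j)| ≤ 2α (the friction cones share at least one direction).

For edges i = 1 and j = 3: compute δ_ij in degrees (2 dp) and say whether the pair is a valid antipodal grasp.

α = atan 0.5 = 26.57°;  2α = 53.13°
edge 1: e_1 = (+3.71, +1.24);  n_1 = (+0.3170, -0.9484)
edge 3: e_3 = (-3.18, +1.35);  n_3 = (+0.3908, +0.9205)
∠(n_1, n_3) = 138.52°
δ = |180° − 138.52°| = 41.48°
41.48° ≤ 2α = 53.13°  →  valid

δ = 41.48°, valid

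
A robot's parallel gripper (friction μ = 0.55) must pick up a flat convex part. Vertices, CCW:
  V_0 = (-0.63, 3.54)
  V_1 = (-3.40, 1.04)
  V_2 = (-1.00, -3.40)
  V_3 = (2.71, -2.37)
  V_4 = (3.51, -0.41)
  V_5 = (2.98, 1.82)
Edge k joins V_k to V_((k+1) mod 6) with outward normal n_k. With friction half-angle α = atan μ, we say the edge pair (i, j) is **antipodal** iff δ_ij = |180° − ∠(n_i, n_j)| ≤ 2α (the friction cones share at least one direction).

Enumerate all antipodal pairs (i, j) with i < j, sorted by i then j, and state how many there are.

α = atan 0.55 = 28.81°;  2α = 57.62°
n_0 = (-0.6700, +0.7424)
n_1 = (-0.8797, -0.4755)
n_2 = (+0.2675, -0.9636)
n_3 = (+0.9258, -0.3779)
n_4 = (+0.9729, +0.2312)
n_5 = (+0.4301, +0.9028)
  (0,1): δ = 103.67°  ·
  (0,2): δ = 26.55°  ✓
  (0,3): δ = 25.73°  ✓
  (0,4): δ = 61.30°  ·
  (0,5): δ = 112.46°  ·
  (1,2): δ = 102.88°  ·
  (1,3): δ = 50.60°  ✓
  (1,4): δ = 15.02°  ✓
  (1,5): δ = 36.13°  ✓
  (2,3): δ = 127.72°  ·
  (2,4): δ = 92.15°  ·
  (2,5): δ = 40.99°  ✓
  (3,4): δ = 144.43°  ·
  (3,5): δ = 93.27°  ·
  (4,5): δ = 128.85°  ·
antipodal pairs: 6

count = 6; pairs: (0,2), (0,3), (1,3), (1,4), (1,5), (2,5)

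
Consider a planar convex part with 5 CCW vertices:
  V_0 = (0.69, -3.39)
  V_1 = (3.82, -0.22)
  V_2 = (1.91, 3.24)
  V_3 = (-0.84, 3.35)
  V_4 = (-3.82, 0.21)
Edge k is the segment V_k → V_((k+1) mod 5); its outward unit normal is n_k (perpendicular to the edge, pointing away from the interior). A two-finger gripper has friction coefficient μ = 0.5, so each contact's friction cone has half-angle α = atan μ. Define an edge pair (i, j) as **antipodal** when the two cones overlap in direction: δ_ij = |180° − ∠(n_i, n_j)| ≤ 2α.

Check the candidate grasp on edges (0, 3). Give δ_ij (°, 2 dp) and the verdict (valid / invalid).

δ = 1.13°, valid

α = atan 0.5 = 26.57°;  2α = 53.13°
edge 0: e_0 = (+3.13, +3.17);  n_0 = (+0.7116, -0.7026)
edge 3: e_3 = (-2.98, -3.14);  n_3 = (-0.7253, +0.6884)
∠(n_0, n_3) = 178.87°
δ = |180° − 178.87°| = 1.13°
1.13° ≤ 2α = 53.13°  →  valid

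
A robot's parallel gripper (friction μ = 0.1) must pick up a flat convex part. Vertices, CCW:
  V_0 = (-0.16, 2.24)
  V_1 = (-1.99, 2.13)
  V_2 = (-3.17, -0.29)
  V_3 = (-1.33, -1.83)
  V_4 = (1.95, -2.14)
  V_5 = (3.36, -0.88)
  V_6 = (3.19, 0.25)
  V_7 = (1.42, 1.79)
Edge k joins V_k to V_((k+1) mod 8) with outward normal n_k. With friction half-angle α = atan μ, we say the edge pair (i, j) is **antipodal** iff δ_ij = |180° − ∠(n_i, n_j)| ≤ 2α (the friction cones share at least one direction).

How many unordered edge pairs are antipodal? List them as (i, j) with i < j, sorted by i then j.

count = 3; pairs: (0,3), (2,6), (3,7)

α = atan 0.1 = 5.71°;  2α = 11.42°
n_0 = (-0.0600, +0.9982)
n_1 = (-0.8988, +0.4383)
n_2 = (-0.6418, -0.7669)
n_3 = (-0.0941, -0.9956)
n_4 = (+0.6663, -0.7457)
n_5 = (+0.9889, +0.1488)
n_6 = (+0.6564, +0.7544)
n_7 = (+0.2739, +0.9618)
  (0,1): δ = 119.43°  ·
  (0,2): δ = 43.37°  ·
  (0,3): δ = 8.84°  ✓
  (0,4): δ = 38.34°  ·
  (0,5): δ = 95.12°  ·
  (0,6): δ = 135.54°  ·
  (0,7): δ = 160.66°  ·
  (1,2): δ = 103.93°  ·
  (1,3): δ = 69.41°  ·
  (1,4): δ = 22.22°  ·
  (1,5): δ = 34.55°  ·
  (1,6): δ = 74.97°  ·
  (1,7): δ = 100.10°  ·
  (2,3): δ = 145.47°  ·
  (2,4): δ = 98.29°  ·
  (2,5): δ = 41.52°  ·
  (2,6): δ = 1.10°  ✓
  (2,7): δ = 24.03°  ·
  (3,4): δ = 132.82°  ·
  (3,5): δ = 76.05°  ·
  (3,6): δ = 35.63°  ·
  (3,7): δ = 10.50°  ✓
  (4,5): δ = 123.23°  ·
  (4,6): δ = 82.81°  ·
  (4,7): δ = 57.68°  ·
  (5,6): δ = 139.58°  ·
  (5,7): δ = 114.45°  ·
  (6,7): δ = 154.87°  ·
antipodal pairs: 3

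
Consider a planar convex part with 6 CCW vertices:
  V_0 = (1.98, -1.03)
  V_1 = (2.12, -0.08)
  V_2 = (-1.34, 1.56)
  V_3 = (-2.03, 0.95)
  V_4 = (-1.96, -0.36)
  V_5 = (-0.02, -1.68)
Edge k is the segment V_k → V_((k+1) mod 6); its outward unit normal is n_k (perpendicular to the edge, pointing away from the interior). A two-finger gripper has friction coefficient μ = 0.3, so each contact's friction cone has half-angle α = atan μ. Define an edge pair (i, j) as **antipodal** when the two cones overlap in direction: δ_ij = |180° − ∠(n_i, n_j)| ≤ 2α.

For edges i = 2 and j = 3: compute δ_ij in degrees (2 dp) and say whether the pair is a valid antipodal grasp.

α = atan 0.3 = 16.70°;  2α = 33.40°
edge 2: e_2 = (-0.69, -0.61);  n_2 = (-0.6623, +0.7492)
edge 3: e_3 = (+0.07, -1.31);  n_3 = (-0.9986, -0.0534)
∠(n_2, n_3) = 51.58°
δ = |180° − 51.58°| = 128.42°
128.42° > 2α = 33.40°  →  invalid

δ = 128.42°, invalid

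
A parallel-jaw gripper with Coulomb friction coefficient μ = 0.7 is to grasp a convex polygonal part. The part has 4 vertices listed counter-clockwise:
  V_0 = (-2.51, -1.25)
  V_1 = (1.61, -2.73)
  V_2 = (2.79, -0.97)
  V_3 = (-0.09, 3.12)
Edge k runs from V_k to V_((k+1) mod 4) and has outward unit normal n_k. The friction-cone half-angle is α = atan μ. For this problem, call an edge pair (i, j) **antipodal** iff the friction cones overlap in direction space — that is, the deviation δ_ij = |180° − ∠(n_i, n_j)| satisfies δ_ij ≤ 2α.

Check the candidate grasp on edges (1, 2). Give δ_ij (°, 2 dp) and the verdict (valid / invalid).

α = atan 0.7 = 34.99°;  2α = 69.98°
edge 1: e_1 = (+1.18, +1.76);  n_1 = (+0.8306, -0.5569)
edge 2: e_2 = (-2.88, +4.09);  n_2 = (+0.8176, +0.5757)
∠(n_1, n_2) = 68.99°
δ = |180° − 68.99°| = 111.01°
111.01° > 2α = 69.98°  →  invalid

δ = 111.01°, invalid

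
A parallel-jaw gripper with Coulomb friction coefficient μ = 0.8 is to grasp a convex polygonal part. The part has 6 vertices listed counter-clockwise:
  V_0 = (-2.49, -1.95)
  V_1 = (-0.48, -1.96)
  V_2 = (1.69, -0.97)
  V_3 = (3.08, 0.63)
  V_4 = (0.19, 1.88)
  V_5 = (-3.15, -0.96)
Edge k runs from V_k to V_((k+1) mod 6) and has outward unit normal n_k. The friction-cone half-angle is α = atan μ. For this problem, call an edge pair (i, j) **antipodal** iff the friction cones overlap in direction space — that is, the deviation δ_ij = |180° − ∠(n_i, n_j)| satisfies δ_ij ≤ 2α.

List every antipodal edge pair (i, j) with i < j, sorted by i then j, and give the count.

α = atan 0.8 = 38.66°;  2α = 77.32°
n_0 = (-0.0050, -1.0000)
n_1 = (+0.4151, -0.9098)
n_2 = (+0.7549, -0.6558)
n_3 = (+0.3970, +0.9178)
n_4 = (-0.6478, +0.7618)
n_5 = (-0.8321, -0.5547)
  (0,1): δ = 155.19°  ·
  (0,2): δ = 130.70°  ·
  (0,3): δ = 23.10°  ✓
  (0,4): δ = 40.66°  ✓
  (0,5): δ = 123.98°  ·
  (1,2): δ = 155.51°  ·
  (1,3): δ = 47.91°  ✓
  (1,4): δ = 15.85°  ✓
  (1,5): δ = 99.17°  ·
  (2,3): δ = 72.41°  ✓
  (2,4): δ = 8.64°  ✓
  (2,5): δ = 74.67°  ✓
  (3,4): δ = 116.24°  ·
  (3,5): δ = 32.92°  ✓
  (4,5): δ = 96.68°  ·
antipodal pairs: 8

count = 8; pairs: (0,3), (0,4), (1,3), (1,4), (2,3), (2,4), (2,5), (3,5)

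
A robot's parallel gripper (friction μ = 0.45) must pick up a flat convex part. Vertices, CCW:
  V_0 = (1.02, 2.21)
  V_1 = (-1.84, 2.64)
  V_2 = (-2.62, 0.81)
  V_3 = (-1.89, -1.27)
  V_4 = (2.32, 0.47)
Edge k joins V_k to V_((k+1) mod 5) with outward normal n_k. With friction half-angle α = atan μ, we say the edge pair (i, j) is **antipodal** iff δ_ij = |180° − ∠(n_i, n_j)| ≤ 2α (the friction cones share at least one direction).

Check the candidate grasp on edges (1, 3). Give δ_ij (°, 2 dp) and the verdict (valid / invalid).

δ = 44.46°, valid

α = atan 0.45 = 24.23°;  2α = 48.46°
edge 1: e_1 = (-0.78, -1.83);  n_1 = (-0.9199, +0.3921)
edge 3: e_3 = (+4.21, +1.74);  n_3 = (+0.3820, -0.9242)
∠(n_1, n_3) = 135.54°
δ = |180° − 135.54°| = 44.46°
44.46° ≤ 2α = 48.46°  →  valid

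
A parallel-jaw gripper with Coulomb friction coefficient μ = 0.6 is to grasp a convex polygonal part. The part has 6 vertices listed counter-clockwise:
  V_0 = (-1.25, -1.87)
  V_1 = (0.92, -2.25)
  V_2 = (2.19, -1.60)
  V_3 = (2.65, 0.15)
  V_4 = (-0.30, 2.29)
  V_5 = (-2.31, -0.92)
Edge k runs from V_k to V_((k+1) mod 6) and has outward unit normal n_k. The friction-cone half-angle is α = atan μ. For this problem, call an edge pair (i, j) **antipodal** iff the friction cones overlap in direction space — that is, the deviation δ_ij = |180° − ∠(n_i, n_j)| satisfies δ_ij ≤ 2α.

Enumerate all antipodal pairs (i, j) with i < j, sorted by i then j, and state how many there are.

α = atan 0.6 = 30.96°;  2α = 61.93°
n_0 = (-0.1725, -0.9850)
n_1 = (+0.4556, -0.8902)
n_2 = (+0.9671, -0.2542)
n_3 = (+0.5872, +0.8094)
n_4 = (-0.8476, +0.5307)
n_5 = (-0.6674, -0.7447)
  (0,1): δ = 142.96°  ·
  (0,2): δ = 94.79°  ·
  (0,3): δ = 26.03°  ✓
  (0,4): δ = 67.88°  ·
  (0,5): δ = 148.07°  ·
  (1,2): δ = 131.83°  ·
  (1,3): δ = 63.06°  ·
  (1,4): δ = 30.84°  ✓
  (1,5): δ = 111.03°  ·
  (2,3): δ = 111.23°  ·
  (2,4): δ = 17.33°  ✓
  (2,5): δ = 62.86°  ·
  (3,4): δ = 86.10°  ·
  (3,5): δ = 5.91°  ✓
  (4,5): δ = 99.81°  ·
antipodal pairs: 4

count = 4; pairs: (0,3), (1,4), (2,4), (3,5)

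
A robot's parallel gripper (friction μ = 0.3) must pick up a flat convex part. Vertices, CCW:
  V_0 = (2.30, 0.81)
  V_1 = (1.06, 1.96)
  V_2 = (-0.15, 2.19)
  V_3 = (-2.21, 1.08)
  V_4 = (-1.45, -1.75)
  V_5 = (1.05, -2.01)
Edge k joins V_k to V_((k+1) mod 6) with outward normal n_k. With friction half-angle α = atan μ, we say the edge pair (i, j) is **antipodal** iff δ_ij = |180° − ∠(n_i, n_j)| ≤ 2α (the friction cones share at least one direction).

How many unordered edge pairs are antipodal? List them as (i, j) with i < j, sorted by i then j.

count = 2; pairs: (0,3), (1,4)

α = atan 0.3 = 16.70°;  2α = 33.40°
n_0 = (+0.6800, +0.7332)
n_1 = (+0.1867, +0.9824)
n_2 = (-0.4744, +0.8803)
n_3 = (-0.9658, -0.2594)
n_4 = (-0.1034, -0.9946)
n_5 = (+0.9142, -0.4052)
  (0,1): δ = 147.92°  ·
  (0,2): δ = 108.84°  ·
  (0,3): δ = 32.12°  ✓
  (0,4): δ = 36.91°  ·
  (0,5): δ = 108.94°  ·
  (1,2): δ = 140.92°  ·
  (1,3): δ = 64.21°  ·
  (1,4): δ = 4.83°  ✓
  (1,5): δ = 76.86°  ·
  (2,3): δ = 103.29°  ·
  (2,4): δ = 34.25°  ·
  (2,5): δ = 37.78°  ·
  (3,4): δ = 110.97°  ·
  (3,5): δ = 38.94°  ·
  (4,5): δ = 107.97°  ·
antipodal pairs: 2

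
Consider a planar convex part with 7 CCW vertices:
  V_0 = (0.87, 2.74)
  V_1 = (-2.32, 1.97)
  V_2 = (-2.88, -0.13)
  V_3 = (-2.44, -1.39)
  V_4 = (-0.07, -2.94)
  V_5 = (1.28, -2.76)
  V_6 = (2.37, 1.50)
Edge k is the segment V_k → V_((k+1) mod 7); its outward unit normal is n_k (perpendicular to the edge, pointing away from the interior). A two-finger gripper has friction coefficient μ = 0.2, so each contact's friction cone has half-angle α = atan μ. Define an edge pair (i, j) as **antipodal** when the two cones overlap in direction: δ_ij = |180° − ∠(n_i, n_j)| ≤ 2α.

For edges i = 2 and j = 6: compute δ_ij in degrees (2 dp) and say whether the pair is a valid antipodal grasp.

α = atan 0.2 = 11.31°;  2α = 22.62°
edge 2: e_2 = (+0.44, -1.26);  n_2 = (-0.9441, -0.3297)
edge 6: e_6 = (-1.50, +1.24);  n_6 = (+0.6371, +0.7707)
∠(n_2, n_6) = 148.83°
δ = |180° − 148.83°| = 31.17°
31.17° > 2α = 22.62°  →  invalid

δ = 31.17°, invalid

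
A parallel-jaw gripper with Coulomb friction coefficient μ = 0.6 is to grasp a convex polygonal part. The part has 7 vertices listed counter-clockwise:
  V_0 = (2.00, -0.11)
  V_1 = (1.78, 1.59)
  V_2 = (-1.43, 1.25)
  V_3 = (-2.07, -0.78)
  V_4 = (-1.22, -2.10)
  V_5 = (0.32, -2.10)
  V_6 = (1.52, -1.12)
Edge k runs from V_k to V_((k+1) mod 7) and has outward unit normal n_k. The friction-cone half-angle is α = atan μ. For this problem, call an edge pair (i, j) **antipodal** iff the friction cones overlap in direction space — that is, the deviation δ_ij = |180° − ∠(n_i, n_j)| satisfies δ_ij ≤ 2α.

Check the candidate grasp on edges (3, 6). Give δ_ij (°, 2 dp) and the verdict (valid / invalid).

δ = 58.20°, valid

α = atan 0.6 = 30.96°;  2α = 61.93°
edge 3: e_3 = (+0.85, -1.32);  n_3 = (-0.8408, -0.5414)
edge 6: e_6 = (+0.48, +1.01);  n_6 = (+0.9032, -0.4292)
∠(n_3, n_6) = 121.80°
δ = |180° − 121.80°| = 58.20°
58.20° ≤ 2α = 61.93°  →  valid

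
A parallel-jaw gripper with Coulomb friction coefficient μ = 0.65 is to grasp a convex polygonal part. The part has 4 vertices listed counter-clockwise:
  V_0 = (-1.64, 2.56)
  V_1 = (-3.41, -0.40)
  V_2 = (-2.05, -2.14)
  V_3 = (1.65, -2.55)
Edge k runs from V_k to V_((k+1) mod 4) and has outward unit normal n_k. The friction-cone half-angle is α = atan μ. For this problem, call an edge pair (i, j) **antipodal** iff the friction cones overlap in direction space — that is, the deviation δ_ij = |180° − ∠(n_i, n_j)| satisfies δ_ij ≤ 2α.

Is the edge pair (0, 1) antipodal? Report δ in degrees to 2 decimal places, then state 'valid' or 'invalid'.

α = atan 0.65 = 33.02°;  2α = 66.05°
edge 0: e_0 = (-1.77, -2.96);  n_0 = (-0.8583, +0.5132)
edge 1: e_1 = (+1.36, -1.74);  n_1 = (-0.7879, -0.6158)
∠(n_0, n_1) = 68.89°
δ = |180° − 68.89°| = 111.11°
111.11° > 2α = 66.05°  →  invalid

δ = 111.11°, invalid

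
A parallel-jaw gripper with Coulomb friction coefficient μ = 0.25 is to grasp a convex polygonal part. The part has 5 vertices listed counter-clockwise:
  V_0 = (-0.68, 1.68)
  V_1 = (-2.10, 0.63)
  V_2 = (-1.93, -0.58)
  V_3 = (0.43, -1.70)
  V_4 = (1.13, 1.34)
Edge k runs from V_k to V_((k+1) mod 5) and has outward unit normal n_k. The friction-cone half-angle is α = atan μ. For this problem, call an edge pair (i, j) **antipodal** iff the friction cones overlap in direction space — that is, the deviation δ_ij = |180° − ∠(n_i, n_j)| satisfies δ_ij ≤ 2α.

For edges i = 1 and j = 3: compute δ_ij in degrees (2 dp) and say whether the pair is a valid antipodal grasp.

δ = 20.96°, valid

α = atan 0.25 = 14.04°;  2α = 28.07°
edge 1: e_1 = (+0.17, -1.21);  n_1 = (-0.9903, -0.1391)
edge 3: e_3 = (+0.70, +3.04);  n_3 = (+0.9745, -0.2244)
∠(n_1, n_3) = 159.04°
δ = |180° − 159.04°| = 20.96°
20.96° ≤ 2α = 28.07°  →  valid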